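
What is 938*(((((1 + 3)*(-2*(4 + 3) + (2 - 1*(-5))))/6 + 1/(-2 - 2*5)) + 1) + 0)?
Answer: -104587/30 ≈ -3486.2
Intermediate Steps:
938*(((((1 + 3)*(-2*(4 + 3) + (2 - 1*(-5))))/6 + 1/(-2 - 2*5)) + 1) + 0) = 938*((((4*(-2*7 + (2 + 5)))*(⅙) + (⅕)/(-4)) + 1) + 0) = 938*((((4*(-14 + 7))*(⅙) - ¼*⅕) + 1) + 0) = 938*((((4*(-7))*(⅙) - 1/20) + 1) + 0) = 938*(((-28*⅙ - 1/20) + 1) + 0) = 938*(((-14/3 - 1/20) + 1) + 0) = 938*((-283/60 + 1) + 0) = 938*(-223/60 + 0) = 938*(-223/60) = -104587/30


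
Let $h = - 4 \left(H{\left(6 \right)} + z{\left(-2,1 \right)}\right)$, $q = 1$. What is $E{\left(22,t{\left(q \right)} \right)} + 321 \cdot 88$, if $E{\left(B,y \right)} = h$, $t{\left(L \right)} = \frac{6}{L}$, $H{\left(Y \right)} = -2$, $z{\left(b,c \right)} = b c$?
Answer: $28264$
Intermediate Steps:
$h = 16$ ($h = - 4 \left(-2 - 2\right) = \left(-4\right) \left(-4\right) = 16$)
$E{\left(B,y \right)} = 16$
$E{\left(22,t{\left(q \right)} \right)} + 321 \cdot 88 = 16 + 321 \cdot 88 = 16 + 28248 = 28264$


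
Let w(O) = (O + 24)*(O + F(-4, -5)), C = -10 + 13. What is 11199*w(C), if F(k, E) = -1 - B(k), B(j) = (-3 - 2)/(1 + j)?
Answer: 100791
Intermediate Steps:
C = 3
B(j) = -5/(1 + j)
F(k, E) = -1 + 5/(1 + k) (F(k, E) = -1 - (-5)/(1 + k) = -1 + 5/(1 + k))
w(O) = (24 + O)*(-8/3 + O) (w(O) = (O + 24)*(O + (4 - 1*(-4))/(1 - 4)) = (24 + O)*(O + (4 + 4)/(-3)) = (24 + O)*(O - ⅓*8) = (24 + O)*(O - 8/3) = (24 + O)*(-8/3 + O))
11199*w(C) = 11199*(-64 + 3² + (64/3)*3) = 11199*(-64 + 9 + 64) = 11199*9 = 100791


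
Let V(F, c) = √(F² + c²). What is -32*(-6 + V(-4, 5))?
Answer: 192 - 32*√41 ≈ -12.900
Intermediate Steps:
-32*(-6 + V(-4, 5)) = -32*(-6 + √((-4)² + 5²)) = -32*(-6 + √(16 + 25)) = -32*(-6 + √41) = 192 - 32*√41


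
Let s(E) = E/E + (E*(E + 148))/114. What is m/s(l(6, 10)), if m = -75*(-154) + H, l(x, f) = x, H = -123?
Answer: 217113/173 ≈ 1255.0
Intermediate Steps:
m = 11427 (m = -75*(-154) - 123 = 11550 - 123 = 11427)
s(E) = 1 + E*(148 + E)/114 (s(E) = 1 + (E*(148 + E))*(1/114) = 1 + E*(148 + E)/114)
m/s(l(6, 10)) = 11427/(1 + (1/114)*6² + (74/57)*6) = 11427/(1 + (1/114)*36 + 148/19) = 11427/(1 + 6/19 + 148/19) = 11427/(173/19) = 11427*(19/173) = 217113/173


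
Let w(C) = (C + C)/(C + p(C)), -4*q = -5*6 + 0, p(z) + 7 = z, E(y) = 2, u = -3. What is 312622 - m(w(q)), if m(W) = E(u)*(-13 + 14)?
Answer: 312620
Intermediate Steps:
p(z) = -7 + z
q = 15/2 (q = -(-5*6 + 0)/4 = -(-30 + 0)/4 = -1/4*(-30) = 15/2 ≈ 7.5000)
w(C) = 2*C/(-7 + 2*C) (w(C) = (C + C)/(C + (-7 + C)) = (2*C)/(-7 + 2*C) = 2*C/(-7 + 2*C))
m(W) = 2 (m(W) = 2*(-13 + 14) = 2*1 = 2)
312622 - m(w(q)) = 312622 - 1*2 = 312622 - 2 = 312620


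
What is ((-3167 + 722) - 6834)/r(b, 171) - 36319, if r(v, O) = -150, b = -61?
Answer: -1812857/50 ≈ -36257.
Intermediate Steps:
((-3167 + 722) - 6834)/r(b, 171) - 36319 = ((-3167 + 722) - 6834)/(-150) - 36319 = (-2445 - 6834)*(-1/150) - 36319 = -9279*(-1/150) - 36319 = 3093/50 - 36319 = -1812857/50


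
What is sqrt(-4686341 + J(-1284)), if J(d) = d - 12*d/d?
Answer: I*sqrt(4687637) ≈ 2165.1*I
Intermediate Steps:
J(d) = -12 + d (J(d) = d - 12*1 = d - 12 = -12 + d)
sqrt(-4686341 + J(-1284)) = sqrt(-4686341 + (-12 - 1284)) = sqrt(-4686341 - 1296) = sqrt(-4687637) = I*sqrt(4687637)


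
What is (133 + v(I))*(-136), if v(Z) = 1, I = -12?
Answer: -18224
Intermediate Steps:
(133 + v(I))*(-136) = (133 + 1)*(-136) = 134*(-136) = -18224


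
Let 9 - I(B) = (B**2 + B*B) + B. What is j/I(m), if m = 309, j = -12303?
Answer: 4101/63754 ≈ 0.064325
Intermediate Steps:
I(B) = 9 - B - 2*B**2 (I(B) = 9 - ((B**2 + B*B) + B) = 9 - ((B**2 + B**2) + B) = 9 - (2*B**2 + B) = 9 - (B + 2*B**2) = 9 + (-B - 2*B**2) = 9 - B - 2*B**2)
j/I(m) = -12303/(9 - 1*309 - 2*309**2) = -12303/(9 - 309 - 2*95481) = -12303/(9 - 309 - 190962) = -12303/(-191262) = -12303*(-1/191262) = 4101/63754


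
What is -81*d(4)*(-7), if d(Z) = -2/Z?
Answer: -567/2 ≈ -283.50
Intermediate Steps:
-81*d(4)*(-7) = -(-162)/4*(-7) = -81*(-½)*(-7) = (81/2)*(-7) = -567/2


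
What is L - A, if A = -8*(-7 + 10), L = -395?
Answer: -371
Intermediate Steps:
A = -24 (A = -8*3 = -24)
L - A = -395 - 1*(-24) = -395 + 24 = -371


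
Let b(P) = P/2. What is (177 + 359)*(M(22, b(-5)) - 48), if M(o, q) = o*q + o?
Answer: -43416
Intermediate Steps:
b(P) = P/2 (b(P) = P*(½) = P/2)
M(o, q) = o + o*q
(177 + 359)*(M(22, b(-5)) - 48) = (177 + 359)*(22*(1 + (½)*(-5)) - 48) = 536*(22*(1 - 5/2) - 48) = 536*(22*(-3/2) - 48) = 536*(-33 - 48) = 536*(-81) = -43416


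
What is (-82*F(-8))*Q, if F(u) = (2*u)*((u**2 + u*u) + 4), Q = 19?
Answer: 3290496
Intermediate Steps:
F(u) = 2*u*(4 + 2*u**2) (F(u) = (2*u)*((u**2 + u**2) + 4) = (2*u)*(2*u**2 + 4) = (2*u)*(4 + 2*u**2) = 2*u*(4 + 2*u**2))
(-82*F(-8))*Q = -328*(-8)*(2 + (-8)**2)*19 = -328*(-8)*(2 + 64)*19 = -328*(-8)*66*19 = -82*(-2112)*19 = 173184*19 = 3290496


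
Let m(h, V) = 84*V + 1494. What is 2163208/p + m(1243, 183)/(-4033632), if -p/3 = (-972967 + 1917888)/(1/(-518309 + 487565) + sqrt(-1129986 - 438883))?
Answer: -30441234700427/7323727274872848 - 2163208*I*sqrt(1568869)/2834763 ≈ -0.0041565 - 955.82*I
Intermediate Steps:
m(h, V) = 1494 + 84*V
p = -2834763/(-1/30744 + I*sqrt(1568869)) (p = -3*(-972967 + 1917888)/(1/(-518309 + 487565) + sqrt(-1129986 - 438883)) = -2834763/(1/(-30744) + sqrt(-1568869)) = -2834763/(-1/30744 + I*sqrt(1568869)) ≈ 5.8772e-5 + 2263.2*I)
2163208/p + m(1243, 183)/(-4033632) = 2163208/(87151953672/1482884837630785 + 2679399663691968*I*sqrt(1568869)/1482884837630785) + (1494 + 84*183)/(-4033632) = 2163208/(87151953672/1482884837630785 + 2679399663691968*I*sqrt(1568869)/1482884837630785) + (1494 + 15372)*(-1/4033632) = 2163208/(87151953672/1482884837630785 + 2679399663691968*I*sqrt(1568869)/1482884837630785) + 16866*(-1/4033632) = 2163208/(87151953672/1482884837630785 + 2679399663691968*I*sqrt(1568869)/1482884837630785) - 2811/672272 = -2811/672272 + 2163208/(87151953672/1482884837630785 + 2679399663691968*I*sqrt(1568869)/1482884837630785)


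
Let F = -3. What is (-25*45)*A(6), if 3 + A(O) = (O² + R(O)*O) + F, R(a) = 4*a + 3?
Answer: -216000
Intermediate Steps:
R(a) = 3 + 4*a
A(O) = -6 + O² + O*(3 + 4*O) (A(O) = -3 + ((O² + (3 + 4*O)*O) - 3) = -3 + ((O² + O*(3 + 4*O)) - 3) = -3 + (-3 + O² + O*(3 + 4*O)) = -6 + O² + O*(3 + 4*O))
(-25*45)*A(6) = (-25*45)*(-6 + 3*6 + 5*6²) = -1125*(-6 + 18 + 5*36) = -1125*(-6 + 18 + 180) = -1125*192 = -216000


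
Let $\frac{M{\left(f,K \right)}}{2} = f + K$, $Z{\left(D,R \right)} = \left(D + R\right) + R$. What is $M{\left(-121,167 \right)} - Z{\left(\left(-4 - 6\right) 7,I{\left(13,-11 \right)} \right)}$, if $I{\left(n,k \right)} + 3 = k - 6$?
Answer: $202$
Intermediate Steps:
$I{\left(n,k \right)} = -9 + k$ ($I{\left(n,k \right)} = -3 + \left(k - 6\right) = -3 + \left(-6 + k\right) = -9 + k$)
$Z{\left(D,R \right)} = D + 2 R$
$M{\left(f,K \right)} = 2 K + 2 f$ ($M{\left(f,K \right)} = 2 \left(f + K\right) = 2 \left(K + f\right) = 2 K + 2 f$)
$M{\left(-121,167 \right)} - Z{\left(\left(-4 - 6\right) 7,I{\left(13,-11 \right)} \right)} = \left(2 \cdot 167 + 2 \left(-121\right)\right) - \left(\left(-4 - 6\right) 7 + 2 \left(-9 - 11\right)\right) = \left(334 - 242\right) - \left(\left(-10\right) 7 + 2 \left(-20\right)\right) = 92 - \left(-70 - 40\right) = 92 - -110 = 92 + 110 = 202$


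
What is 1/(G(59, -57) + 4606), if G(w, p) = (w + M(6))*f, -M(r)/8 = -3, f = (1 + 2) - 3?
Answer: 1/4606 ≈ 0.00021711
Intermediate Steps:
f = 0 (f = 3 - 3 = 0)
M(r) = 24 (M(r) = -8*(-3) = 24)
G(w, p) = 0 (G(w, p) = (w + 24)*0 = (24 + w)*0 = 0)
1/(G(59, -57) + 4606) = 1/(0 + 4606) = 1/4606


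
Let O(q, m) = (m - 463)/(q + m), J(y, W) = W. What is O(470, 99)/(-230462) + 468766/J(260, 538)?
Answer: 15367658721095/17637372091 ≈ 871.31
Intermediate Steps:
O(q, m) = (-463 + m)/(m + q)
O(470, 99)/(-230462) + 468766/J(260, 538) = ((-463 + 99)/(99 + 470))/(-230462) + 468766/538 = (-364/569)*(-1/230462) + 468766*(1/538) = ((1/569)*(-364))*(-1/230462) + 234383/269 = -364/569*(-1/230462) + 234383/269 = 182/65566439 + 234383/269 = 15367658721095/17637372091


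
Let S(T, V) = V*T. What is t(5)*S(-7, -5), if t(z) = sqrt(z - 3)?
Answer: 35*sqrt(2) ≈ 49.497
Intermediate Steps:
S(T, V) = T*V
t(z) = sqrt(-3 + z)
t(5)*S(-7, -5) = sqrt(-3 + 5)*(-7*(-5)) = sqrt(2)*35 = 35*sqrt(2)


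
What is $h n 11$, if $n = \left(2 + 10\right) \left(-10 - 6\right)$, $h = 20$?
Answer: $-42240$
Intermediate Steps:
$n = -192$ ($n = 12 \left(-16\right) = -192$)
$h n 11 = 20 \left(-192\right) 11 = \left(-3840\right) 11 = -42240$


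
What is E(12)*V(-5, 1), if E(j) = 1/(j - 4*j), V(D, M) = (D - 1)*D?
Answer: -5/6 ≈ -0.83333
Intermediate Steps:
V(D, M) = D*(-1 + D) (V(D, M) = (-1 + D)*D = D*(-1 + D))
E(j) = -1/(3*j) (E(j) = 1/(-3*j) = -1/(3*j))
E(12)*V(-5, 1) = (-1/3/12)*(-5*(-1 - 5)) = (-1/3*1/12)*(-5*(-6)) = -1/36*30 = -5/6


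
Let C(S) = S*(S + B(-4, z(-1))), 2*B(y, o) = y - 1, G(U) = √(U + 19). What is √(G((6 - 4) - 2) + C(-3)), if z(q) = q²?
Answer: √(66 + 4*√19)/2 ≈ 4.5672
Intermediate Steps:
G(U) = √(19 + U)
B(y, o) = -½ + y/2 (B(y, o) = (y - 1)/2 = (-1 + y)/2 = -½ + y/2)
C(S) = S*(-5/2 + S) (C(S) = S*(S + (-½ + (½)*(-4))) = S*(S + (-½ - 2)) = S*(S - 5/2) = S*(-5/2 + S))
√(G((6 - 4) - 2) + C(-3)) = √(√(19 + ((6 - 4) - 2)) + (½)*(-3)*(-5 + 2*(-3))) = √(√(19 + (2 - 2)) + (½)*(-3)*(-5 - 6)) = √(√(19 + 0) + (½)*(-3)*(-11)) = √(√19 + 33/2) = √(33/2 + √19)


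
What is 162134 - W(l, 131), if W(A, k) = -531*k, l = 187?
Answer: 231695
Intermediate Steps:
162134 - W(l, 131) = 162134 - (-531)*131 = 162134 - 1*(-69561) = 162134 + 69561 = 231695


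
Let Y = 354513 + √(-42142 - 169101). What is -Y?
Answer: -354513 - I*√211243 ≈ -3.5451e+5 - 459.61*I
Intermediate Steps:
Y = 354513 + I*√211243 (Y = 354513 + √(-211243) = 354513 + I*√211243 ≈ 3.5451e+5 + 459.61*I)
-Y = -(354513 + I*√211243) = -354513 - I*√211243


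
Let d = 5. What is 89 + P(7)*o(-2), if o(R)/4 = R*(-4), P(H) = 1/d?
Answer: 477/5 ≈ 95.400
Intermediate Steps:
P(H) = ⅕ (P(H) = 1/5 = ⅕)
o(R) = -16*R (o(R) = 4*(R*(-4)) = 4*(-4*R) = -16*R)
89 + P(7)*o(-2) = 89 + (-16*(-2))/5 = 89 + (⅕)*32 = 89 + 32/5 = 477/5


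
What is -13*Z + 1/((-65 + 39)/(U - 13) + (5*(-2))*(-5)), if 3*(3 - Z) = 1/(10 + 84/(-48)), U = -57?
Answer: -6711802/174537 ≈ -38.455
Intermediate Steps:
Z = 293/99 (Z = 3 - 1/(3*(10 + 84/(-48))) = 3 - 1/(3*(10 + 84*(-1/48))) = 3 - 1/(3*(10 - 7/4)) = 3 - 1/(3*33/4) = 3 - ⅓*4/33 = 3 - 4/99 = 293/99 ≈ 2.9596)
-13*Z + 1/((-65 + 39)/(U - 13) + (5*(-2))*(-5)) = -13*293/99 + 1/((-65 + 39)/(-57 - 13) + (5*(-2))*(-5)) = -3809/99 + 1/(-26/(-70) - 10*(-5)) = -3809/99 + 1/(-26*(-1/70) + 50) = -3809/99 + 1/(13/35 + 50) = -3809/99 + 1/(1763/35) = -3809/99 + 35/1763 = -6711802/174537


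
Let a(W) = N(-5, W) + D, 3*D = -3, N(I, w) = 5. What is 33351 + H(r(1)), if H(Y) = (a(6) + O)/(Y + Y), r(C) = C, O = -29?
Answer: 66677/2 ≈ 33339.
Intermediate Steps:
D = -1 (D = (⅓)*(-3) = -1)
a(W) = 4 (a(W) = 5 - 1 = 4)
H(Y) = -25/(2*Y) (H(Y) = (4 - 29)/(Y + Y) = -25*1/(2*Y) = -25/(2*Y))
33351 + H(r(1)) = 33351 - 25/2/1 = 33351 - 25/2*1 = 33351 - 25/2 = 66677/2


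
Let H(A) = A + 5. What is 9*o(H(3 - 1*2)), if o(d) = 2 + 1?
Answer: 27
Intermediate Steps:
H(A) = 5 + A
o(d) = 3
9*o(H(3 - 1*2)) = 9*3 = 27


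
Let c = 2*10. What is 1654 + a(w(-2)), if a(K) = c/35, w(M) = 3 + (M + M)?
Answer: 11582/7 ≈ 1654.6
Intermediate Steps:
c = 20
w(M) = 3 + 2*M
a(K) = 4/7 (a(K) = 20/35 = 20*(1/35) = 4/7)
1654 + a(w(-2)) = 1654 + 4/7 = 11582/7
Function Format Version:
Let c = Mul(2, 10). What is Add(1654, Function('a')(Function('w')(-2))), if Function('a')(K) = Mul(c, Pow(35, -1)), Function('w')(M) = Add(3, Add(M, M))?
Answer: Rational(11582, 7) ≈ 1654.6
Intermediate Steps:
c = 20
Function('w')(M) = Add(3, Mul(2, M))
Function('a')(K) = Rational(4, 7) (Function('a')(K) = Mul(20, Pow(35, -1)) = Mul(20, Rational(1, 35)) = Rational(4, 7))
Add(1654, Function('a')(Function('w')(-2))) = Add(1654, Rational(4, 7)) = Rational(11582, 7)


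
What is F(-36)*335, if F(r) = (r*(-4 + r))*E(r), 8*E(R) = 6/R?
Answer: -10050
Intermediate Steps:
E(R) = 3/(4*R) (E(R) = (6/R)/8 = 3/(4*R))
F(r) = -3 + 3*r/4 (F(r) = (r*(-4 + r))*(3/(4*r)) = -3 + 3*r/4)
F(-36)*335 = (-3 + (3/4)*(-36))*335 = (-3 - 27)*335 = -30*335 = -10050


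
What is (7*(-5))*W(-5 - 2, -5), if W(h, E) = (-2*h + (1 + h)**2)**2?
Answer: -87500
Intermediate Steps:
W(h, E) = ((1 + h)**2 - 2*h)**2
(7*(-5))*W(-5 - 2, -5) = (7*(-5))*(-(1 + (-5 - 2))**2 + 2*(-5 - 2))**2 = -35*(-(1 - 7)**2 + 2*(-7))**2 = -35*(-1*(-6)**2 - 14)**2 = -35*(-1*36 - 14)**2 = -35*(-36 - 14)**2 = -35*(-50)**2 = -35*2500 = -87500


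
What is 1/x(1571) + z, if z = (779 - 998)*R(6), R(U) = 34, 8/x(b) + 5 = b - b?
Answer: -59573/8 ≈ -7446.6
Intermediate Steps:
x(b) = -8/5 (x(b) = 8/(-5 + (b - b)) = 8/(-5 + 0) = 8/(-5) = 8*(-1/5) = -8/5)
z = -7446 (z = (779 - 998)*34 = -219*34 = -7446)
1/x(1571) + z = 1/(-8/5) - 7446 = -5/8 - 7446 = -59573/8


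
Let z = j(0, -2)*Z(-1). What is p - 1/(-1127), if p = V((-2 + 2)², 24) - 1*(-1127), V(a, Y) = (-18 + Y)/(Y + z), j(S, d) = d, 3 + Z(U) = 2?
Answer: 16515071/14651 ≈ 1127.2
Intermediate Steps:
Z(U) = -1 (Z(U) = -3 + 2 = -1)
z = 2 (z = -2*(-1) = 2)
V(a, Y) = (-18 + Y)/(2 + Y) (V(a, Y) = (-18 + Y)/(Y + 2) = (-18 + Y)/(2 + Y))
p = 14654/13 (p = (-18 + 24)/(2 + 24) - 1*(-1127) = 6/26 + 1127 = (1/26)*6 + 1127 = 3/13 + 1127 = 14654/13 ≈ 1127.2)
p - 1/(-1127) = 14654/13 - 1/(-1127) = 14654/13 - 1*(-1/1127) = 14654/13 + 1/1127 = 16515071/14651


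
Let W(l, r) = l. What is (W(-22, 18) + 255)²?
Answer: 54289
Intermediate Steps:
(W(-22, 18) + 255)² = (-22 + 255)² = 233² = 54289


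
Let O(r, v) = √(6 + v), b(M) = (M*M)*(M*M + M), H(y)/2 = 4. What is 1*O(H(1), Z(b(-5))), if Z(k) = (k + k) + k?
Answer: √1506 ≈ 38.807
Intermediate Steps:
H(y) = 8 (H(y) = 2*4 = 8)
b(M) = M²*(M + M²) (b(M) = M²*(M² + M) = M²*(M + M²))
Z(k) = 3*k (Z(k) = 2*k + k = 3*k)
1*O(H(1), Z(b(-5))) = 1*√(6 + 3*((-5)³*(1 - 5))) = 1*√(6 + 3*(-125*(-4))) = 1*√(6 + 3*500) = 1*√(6 + 1500) = 1*√1506 = √1506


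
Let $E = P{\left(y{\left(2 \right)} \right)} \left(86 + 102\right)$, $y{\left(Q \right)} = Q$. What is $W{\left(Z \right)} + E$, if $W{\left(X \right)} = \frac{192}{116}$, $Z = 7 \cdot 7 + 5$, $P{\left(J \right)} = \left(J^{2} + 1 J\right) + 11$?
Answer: $\frac{92732}{29} \approx 3197.7$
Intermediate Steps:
$P{\left(J \right)} = 11 + J + J^{2}$ ($P{\left(J \right)} = \left(J^{2} + J\right) + 11 = \left(J + J^{2}\right) + 11 = 11 + J + J^{2}$)
$Z = 54$ ($Z = 49 + 5 = 54$)
$W{\left(X \right)} = \frac{48}{29}$ ($W{\left(X \right)} = 192 \cdot \frac{1}{116} = \frac{48}{29}$)
$E = 3196$ ($E = \left(11 + 2 + 2^{2}\right) \left(86 + 102\right) = \left(11 + 2 + 4\right) 188 = 17 \cdot 188 = 3196$)
$W{\left(Z \right)} + E = \frac{48}{29} + 3196 = \frac{92732}{29}$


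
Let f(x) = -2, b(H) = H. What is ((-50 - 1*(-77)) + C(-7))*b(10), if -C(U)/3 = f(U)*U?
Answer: -150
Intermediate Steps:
C(U) = 6*U (C(U) = -(-6)*U = 6*U)
((-50 - 1*(-77)) + C(-7))*b(10) = ((-50 - 1*(-77)) + 6*(-7))*10 = ((-50 + 77) - 42)*10 = (27 - 42)*10 = -15*10 = -150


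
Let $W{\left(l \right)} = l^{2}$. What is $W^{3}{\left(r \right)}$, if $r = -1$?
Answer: $1$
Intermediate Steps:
$W^{3}{\left(r \right)} = \left(\left(-1\right)^{2}\right)^{3} = 1^{3} = 1$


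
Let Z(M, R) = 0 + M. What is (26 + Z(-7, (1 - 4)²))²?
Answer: 361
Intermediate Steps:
Z(M, R) = M
(26 + Z(-7, (1 - 4)²))² = (26 - 7)² = 19² = 361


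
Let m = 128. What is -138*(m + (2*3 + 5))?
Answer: -19182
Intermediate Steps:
-138*(m + (2*3 + 5)) = -138*(128 + (2*3 + 5)) = -138*(128 + (6 + 5)) = -138*(128 + 11) = -138*139 = -19182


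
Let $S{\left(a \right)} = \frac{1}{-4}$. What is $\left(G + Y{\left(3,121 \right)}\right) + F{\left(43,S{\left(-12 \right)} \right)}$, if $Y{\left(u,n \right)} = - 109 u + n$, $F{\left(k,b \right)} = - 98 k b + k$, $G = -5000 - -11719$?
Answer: $\frac{15219}{2} \approx 7609.5$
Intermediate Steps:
$S{\left(a \right)} = - \frac{1}{4}$
$G = 6719$ ($G = -5000 + 11719 = 6719$)
$F{\left(k,b \right)} = k - 98 b k$ ($F{\left(k,b \right)} = - 98 b k + k = k - 98 b k$)
$Y{\left(u,n \right)} = n - 109 u$
$\left(G + Y{\left(3,121 \right)}\right) + F{\left(43,S{\left(-12 \right)} \right)} = \left(6719 + \left(121 - 327\right)\right) + 43 \left(1 - - \frac{49}{2}\right) = \left(6719 + \left(121 - 327\right)\right) + 43 \left(1 + \frac{49}{2}\right) = \left(6719 - 206\right) + 43 \cdot \frac{51}{2} = 6513 + \frac{2193}{2} = \frac{15219}{2}$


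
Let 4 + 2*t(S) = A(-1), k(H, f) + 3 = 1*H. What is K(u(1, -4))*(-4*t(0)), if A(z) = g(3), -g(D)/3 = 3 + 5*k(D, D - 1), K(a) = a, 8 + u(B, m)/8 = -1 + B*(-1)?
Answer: -2080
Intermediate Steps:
u(B, m) = -72 - 8*B (u(B, m) = -64 + 8*(-1 + B*(-1)) = -64 + 8*(-1 - B) = -64 + (-8 - 8*B) = -72 - 8*B)
k(H, f) = -3 + H (k(H, f) = -3 + 1*H = -3 + H)
g(D) = 36 - 15*D (g(D) = -3*(3 + 5*(-3 + D)) = -3*(3 + (-15 + 5*D)) = -3*(-12 + 5*D) = 36 - 15*D)
A(z) = -9 (A(z) = 36 - 15*3 = 36 - 45 = -9)
t(S) = -13/2 (t(S) = -2 + (1/2)*(-9) = -2 - 9/2 = -13/2)
K(u(1, -4))*(-4*t(0)) = (-72 - 8*1)*(-4*(-13/2)) = (-72 - 8)*26 = -80*26 = -2080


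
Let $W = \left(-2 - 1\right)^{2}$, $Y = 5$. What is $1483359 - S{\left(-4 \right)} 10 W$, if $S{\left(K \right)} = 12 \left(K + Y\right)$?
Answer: $1482279$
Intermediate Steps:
$S{\left(K \right)} = 60 + 12 K$ ($S{\left(K \right)} = 12 \left(K + 5\right) = 12 \left(5 + K\right) = 60 + 12 K$)
$W = 9$ ($W = \left(-3\right)^{2} = 9$)
$1483359 - S{\left(-4 \right)} 10 W = 1483359 - \left(60 + 12 \left(-4\right)\right) 10 \cdot 9 = 1483359 - \left(60 - 48\right) 10 \cdot 9 = 1483359 - 12 \cdot 10 \cdot 9 = 1483359 - 120 \cdot 9 = 1483359 - 1080 = 1482279$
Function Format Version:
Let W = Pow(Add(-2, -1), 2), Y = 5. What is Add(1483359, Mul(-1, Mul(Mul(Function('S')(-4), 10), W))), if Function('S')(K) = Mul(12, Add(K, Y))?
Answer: 1482279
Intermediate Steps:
Function('S')(K) = Add(60, Mul(12, K)) (Function('S')(K) = Mul(12, Add(K, 5)) = Mul(12, Add(5, K)) = Add(60, Mul(12, K)))
W = 9 (W = Pow(-3, 2) = 9)
Add(1483359, Mul(-1, Mul(Mul(Function('S')(-4), 10), W))) = Add(1483359, Mul(-1, Mul(Mul(Add(60, Mul(12, -4)), 10), 9))) = Add(1483359, Mul(-1, Mul(Mul(Add(60, -48), 10), 9))) = Add(1483359, Mul(-1, Mul(Mul(12, 10), 9))) = Add(1483359, Mul(-1, Mul(120, 9))) = Add(1483359, Mul(-1, 1080)) = Add(1483359, -1080) = 1482279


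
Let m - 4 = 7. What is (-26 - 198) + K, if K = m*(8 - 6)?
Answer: -202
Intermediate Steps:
m = 11 (m = 4 + 7 = 11)
K = 22 (K = 11*(8 - 6) = 11*2 = 22)
(-26 - 198) + K = (-26 - 198) + 22 = -224 + 22 = -202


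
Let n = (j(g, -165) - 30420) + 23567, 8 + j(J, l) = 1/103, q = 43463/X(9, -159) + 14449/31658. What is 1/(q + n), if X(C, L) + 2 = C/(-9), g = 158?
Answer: -9782322/208834971889 ≈ -4.6842e-5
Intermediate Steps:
X(C, L) = -2 - C/9 (X(C, L) = -2 + C/(-9) = -2 + C*(-⅑) = -2 - C/9)
q = -1375908307/94974 (q = 43463/(-2 - ⅑*9) + 14449/31658 = 43463/(-2 - 1) + 14449*(1/31658) = 43463/(-3) + 14449/31658 = 43463*(-⅓) + 14449/31658 = -43463/3 + 14449/31658 = -1375908307/94974 ≈ -14487.)
j(J, l) = -823/103 (j(J, l) = -8 + 1/103 = -823/103)
n = -706682/103 (n = (-823/103 - 30420) + 23567 = -3134083/103 + 23567 = -706682/103 ≈ -6861.0)
1/(q + n) = 1/(-1375908307/94974 - 706682/103) = 1/(-208834971889/9782322) = -9782322/208834971889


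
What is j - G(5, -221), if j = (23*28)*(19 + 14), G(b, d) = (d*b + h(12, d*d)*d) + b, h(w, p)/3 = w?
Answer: 30308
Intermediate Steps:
h(w, p) = 3*w
G(b, d) = b + 36*d + b*d (G(b, d) = (d*b + (3*12)*d) + b = (b*d + 36*d) + b = (36*d + b*d) + b = b + 36*d + b*d)
j = 21252 (j = 644*33 = 21252)
j - G(5, -221) = 21252 - (5 + 36*(-221) + 5*(-221)) = 21252 - (5 - 7956 - 1105) = 21252 - 1*(-9056) = 21252 + 9056 = 30308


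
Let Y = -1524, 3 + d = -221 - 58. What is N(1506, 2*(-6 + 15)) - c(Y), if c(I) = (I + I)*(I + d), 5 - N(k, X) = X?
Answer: -5504701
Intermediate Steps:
N(k, X) = 5 - X
d = -282 (d = -3 + (-221 - 58) = -3 - 279 = -282)
c(I) = 2*I*(-282 + I) (c(I) = (I + I)*(I - 282) = (2*I)*(-282 + I) = 2*I*(-282 + I))
N(1506, 2*(-6 + 15)) - c(Y) = (5 - 2*(-6 + 15)) - 2*(-1524)*(-282 - 1524) = (5 - 2*9) - 2*(-1524)*(-1806) = (5 - 1*18) - 1*5504688 = (5 - 18) - 5504688 = -13 - 5504688 = -5504701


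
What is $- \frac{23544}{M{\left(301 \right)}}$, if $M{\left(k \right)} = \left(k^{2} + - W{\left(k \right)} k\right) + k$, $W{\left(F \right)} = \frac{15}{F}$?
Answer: $- \frac{23544}{90887} \approx -0.25905$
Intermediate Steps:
$M{\left(k \right)} = -15 + k + k^{2}$ ($M{\left(k \right)} = \left(k^{2} + - \frac{15}{k} k\right) + k = \left(k^{2} - 15\right) + k = \left(-15 + k^{2}\right) + k = -15 + k + k^{2}$)
$- \frac{23544}{M{\left(301 \right)}} = - \frac{23544}{-15 + 301 \left(1 + 301\right)} = - \frac{23544}{-15 + 301 \cdot 302} = - \frac{23544}{-15 + 90902} = - \frac{23544}{90887}$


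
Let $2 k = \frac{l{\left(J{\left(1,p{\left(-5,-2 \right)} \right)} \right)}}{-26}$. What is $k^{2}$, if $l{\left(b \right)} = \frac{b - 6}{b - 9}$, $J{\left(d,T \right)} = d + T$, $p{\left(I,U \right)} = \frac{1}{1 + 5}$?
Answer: $\frac{841}{5973136} \approx 0.0001408$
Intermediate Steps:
$p{\left(I,U \right)} = \frac{1}{6}$
$J{\left(d,T \right)} = T + d$
$l{\left(b \right)} = \frac{-6 + b}{-9 + b}$
$k = - \frac{29}{2444}$ ($k = \frac{\frac{-6 + \left(\frac{1}{6} + 1\right)}{-9 + \left(\frac{1}{6} + 1\right)} \frac{1}{-26}}{2} = \frac{\frac{-6 + \frac{7}{6}}{-9 + \frac{7}{6}} \left(- \frac{1}{26}\right)}{2} = \frac{\frac{1}{- \frac{47}{6}} \left(- \frac{29}{6}\right) \left(- \frac{1}{26}\right)}{2} = \frac{\left(- \frac{6}{47}\right) \left(- \frac{29}{6}\right) \left(- \frac{1}{26}\right)}{2} = \frac{\frac{29}{47} \left(- \frac{1}{26}\right)}{2} = \frac{1}{2} \left(- \frac{29}{1222}\right) = - \frac{29}{2444} \approx -0.011866$)
$k^{2} = \left(- \frac{29}{2444}\right)^{2} = \frac{841}{5973136}$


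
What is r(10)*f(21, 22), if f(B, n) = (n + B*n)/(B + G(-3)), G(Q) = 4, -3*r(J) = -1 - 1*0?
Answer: 484/75 ≈ 6.4533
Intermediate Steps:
r(J) = ⅓ (r(J) = -(-1 - 1*0)/3 = -(-1 + 0)/3 = -⅓*(-1) = ⅓)
f(B, n) = (n + B*n)/(4 + B) (f(B, n) = (n + B*n)/(B + 4) = (n + B*n)/(4 + B))
r(10)*f(21, 22) = (22*(1 + 21)/(4 + 21))/3 = (22*22/25)/3 = (22*(1/25)*22)/3 = (⅓)*(484/25) = 484/75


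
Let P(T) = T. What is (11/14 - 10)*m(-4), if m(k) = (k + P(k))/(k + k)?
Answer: -129/14 ≈ -9.2143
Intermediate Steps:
m(k) = 1 (m(k) = (k + k)/(k + k) = (2*k)/((2*k)) = (1/(2*k))*(2*k) = 1)
(11/14 - 10)*m(-4) = (11/14 - 10)*1 = -129/14*1 = -129/14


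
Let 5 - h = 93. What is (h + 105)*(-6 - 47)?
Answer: -901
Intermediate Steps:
h = -88 (h = 5 - 1*93 = 5 - 93 = -88)
(h + 105)*(-6 - 47) = (-88 + 105)*(-6 - 47) = 17*(-53) = -901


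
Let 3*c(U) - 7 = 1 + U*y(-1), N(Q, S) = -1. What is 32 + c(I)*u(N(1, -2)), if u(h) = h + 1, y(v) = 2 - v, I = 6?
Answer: 32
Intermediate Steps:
c(U) = 8/3 + U (c(U) = 7/3 + (1 + U*(2 - 1*(-1)))/3 = 7/3 + (1 + U*(2 + 1))/3 = 7/3 + (1 + U*3)/3 = 7/3 + (1 + 3*U)/3 = 7/3 + (⅓ + U) = 8/3 + U)
u(h) = 1 + h
32 + c(I)*u(N(1, -2)) = 32 + (8/3 + 6)*(1 - 1) = 32 + (26/3)*0 = 32 + 0 = 32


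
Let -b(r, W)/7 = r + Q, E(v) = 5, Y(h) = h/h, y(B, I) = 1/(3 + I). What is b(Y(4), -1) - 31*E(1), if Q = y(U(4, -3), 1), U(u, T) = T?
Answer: -655/4 ≈ -163.75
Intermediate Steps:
Y(h) = 1
Q = ¼ (Q = 1/(3 + 1) = 1/4 = ¼ ≈ 0.25000)
b(r, W) = -7/4 - 7*r (b(r, W) = -7*(r + ¼) = -7*(¼ + r) = -7/4 - 7*r)
b(Y(4), -1) - 31*E(1) = (-7/4 - 7*1) - 31*5 = (-7/4 - 7) - 155 = -35/4 - 155 = -655/4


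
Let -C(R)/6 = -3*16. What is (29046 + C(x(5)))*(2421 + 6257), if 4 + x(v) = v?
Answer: 254560452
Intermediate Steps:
x(v) = -4 + v
C(R) = 288 (C(R) = -(-18)*16 = -6*(-48) = 288)
(29046 + C(x(5)))*(2421 + 6257) = (29046 + 288)*(2421 + 6257) = 29334*8678 = 254560452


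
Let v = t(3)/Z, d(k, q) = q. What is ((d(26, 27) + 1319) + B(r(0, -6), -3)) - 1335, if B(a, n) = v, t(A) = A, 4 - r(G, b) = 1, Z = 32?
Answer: 355/32 ≈ 11.094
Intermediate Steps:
r(G, b) = 3 (r(G, b) = 4 - 1*1 = 4 - 1 = 3)
v = 3/32 ≈ 0.093750
B(a, n) = 3/32
((d(26, 27) + 1319) + B(r(0, -6), -3)) - 1335 = ((27 + 1319) + 3/32) - 1335 = (1346 + 3/32) - 1335 = 43075/32 - 1335 = 355/32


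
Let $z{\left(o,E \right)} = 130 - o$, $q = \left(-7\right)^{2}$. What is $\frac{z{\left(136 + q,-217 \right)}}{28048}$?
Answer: $- \frac{55}{28048} \approx -0.0019609$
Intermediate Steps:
$q = 49$
$\frac{z{\left(136 + q,-217 \right)}}{28048} = \frac{130 - \left(136 + 49\right)}{28048} = \left(130 - 185\right) \frac{1}{28048} = \left(-55\right) \frac{1}{28048} = - \frac{55}{28048}$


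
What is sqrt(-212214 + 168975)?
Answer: I*sqrt(43239) ≈ 207.94*I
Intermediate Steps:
sqrt(-212214 + 168975) = sqrt(-43239) = I*sqrt(43239)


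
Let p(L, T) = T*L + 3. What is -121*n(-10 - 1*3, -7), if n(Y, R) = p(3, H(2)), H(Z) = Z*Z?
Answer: -1815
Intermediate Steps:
H(Z) = Z²
p(L, T) = 3 + L*T (p(L, T) = L*T + 3 = 3 + L*T)
n(Y, R) = 15 (n(Y, R) = 3 + 3*2² = 3 + 3*4 = 3 + 12 = 15)
-121*n(-10 - 1*3, -7) = -121*15 = -1815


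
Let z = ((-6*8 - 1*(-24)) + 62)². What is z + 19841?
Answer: 21285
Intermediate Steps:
z = 1444 (z = ((-48 + 24) + 62)² = (-24 + 62)² = 38² = 1444)
z + 19841 = 1444 + 19841 = 21285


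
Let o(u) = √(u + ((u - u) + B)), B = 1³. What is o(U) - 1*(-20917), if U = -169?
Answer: 20917 + 2*I*√42 ≈ 20917.0 + 12.961*I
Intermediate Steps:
B = 1
o(u) = √(1 + u) (o(u) = √(u + ((u - u) + 1)) = √(u + (0 + 1)) = √(u + 1) = √(1 + u))
o(U) - 1*(-20917) = √(1 - 169) - 1*(-20917) = √(-168) + 20917 = 2*I*√42 + 20917 = 20917 + 2*I*√42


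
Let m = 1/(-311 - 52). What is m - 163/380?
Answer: -59549/137940 ≈ -0.43170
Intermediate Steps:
m = -1/363 (m = 1/(-363) = -1/363 ≈ -0.0027548)
m - 163/380 = -1/363 - 163/380 = -59549/137940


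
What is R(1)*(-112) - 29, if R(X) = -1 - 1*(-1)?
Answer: -29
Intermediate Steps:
R(X) = 0 (R(X) = -1 + 1 = 0)
R(1)*(-112) - 29 = 0*(-112) - 29 = 0 - 29 = -29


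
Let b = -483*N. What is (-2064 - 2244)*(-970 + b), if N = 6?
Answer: 16663344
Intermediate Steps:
b = -2898 (b = -483*6 = -2898)
(-2064 - 2244)*(-970 + b) = (-2064 - 2244)*(-970 - 2898) = -4308*(-3868) = 16663344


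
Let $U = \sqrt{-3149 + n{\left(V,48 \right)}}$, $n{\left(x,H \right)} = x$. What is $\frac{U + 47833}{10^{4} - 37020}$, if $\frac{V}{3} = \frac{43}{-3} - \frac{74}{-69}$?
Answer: $- \frac{47833}{27020} - \frac{i \sqrt{1686866}}{621460} \approx -1.7703 - 0.0020899 i$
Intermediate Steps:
$V = - \frac{915}{23}$ ($V = 3 \left(\frac{43}{-3} - \frac{74}{-69}\right) = 3 \left(43 \left(- \frac{1}{3}\right) - - \frac{74}{69}\right) = 3 \left(- \frac{43}{3} + \frac{74}{69}\right) = 3 \left(- \frac{305}{23}\right) = - \frac{915}{23} \approx -39.783$)
$U = \frac{i \sqrt{1686866}}{23}$ ($U = \sqrt{-3149 - \frac{915}{23}} = \sqrt{- \frac{73342}{23}} = \frac{i \sqrt{1686866}}{23} \approx 56.469 i$)
$\frac{U + 47833}{10^{4} - 37020} = \frac{\frac{i \sqrt{1686866}}{23} + 47833}{10^{4} - 37020} = \frac{47833 + \frac{i \sqrt{1686866}}{23}}{10000 - 37020} = \frac{47833 + \frac{i \sqrt{1686866}}{23}}{-27020} = \left(47833 + \frac{i \sqrt{1686866}}{23}\right) \left(- \frac{1}{27020}\right) = - \frac{47833}{27020} - \frac{i \sqrt{1686866}}{621460}$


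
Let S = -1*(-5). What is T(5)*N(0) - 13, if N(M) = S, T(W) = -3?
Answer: -28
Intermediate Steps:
S = 5
N(M) = 5
T(5)*N(0) - 13 = -3*5 - 13 = -15 - 13 = -28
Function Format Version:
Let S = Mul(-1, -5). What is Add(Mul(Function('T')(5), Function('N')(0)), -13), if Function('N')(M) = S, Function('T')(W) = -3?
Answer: -28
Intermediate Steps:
S = 5
Function('N')(M) = 5
Add(Mul(Function('T')(5), Function('N')(0)), -13) = Add(Mul(-3, 5), -13) = Add(-15, -13) = -28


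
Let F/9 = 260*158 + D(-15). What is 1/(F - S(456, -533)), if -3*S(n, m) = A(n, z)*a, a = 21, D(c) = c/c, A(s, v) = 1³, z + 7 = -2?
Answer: 1/369736 ≈ 2.7046e-6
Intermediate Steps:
z = -9 (z = -7 - 2 = -9)
A(s, v) = 1
D(c) = 1
F = 369729 (F = 9*(260*158 + 1) = 9*(41080 + 1) = 9*41081 = 369729)
S(n, m) = -7 (S(n, m) = -21/3 = -⅓*21 = -7)
1/(F - S(456, -533)) = 1/(369729 - 1*(-7)) = 1/(369729 + 7) = 1/369736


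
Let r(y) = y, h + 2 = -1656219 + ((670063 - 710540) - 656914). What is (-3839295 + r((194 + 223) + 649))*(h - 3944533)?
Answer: 24173722785205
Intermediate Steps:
h = -2353612 (h = -2 + (-1656219 + ((670063 - 710540) - 656914)) = -2 + (-1656219 + (-40477 - 656914)) = -2 + (-1656219 - 697391) = -2 - 2353610 = -2353612)
(-3839295 + r((194 + 223) + 649))*(h - 3944533) = (-3839295 + ((194 + 223) + 649))*(-2353612 - 3944533) = (-3839295 + (417 + 649))*(-6298145) = (-3839295 + 1066)*(-6298145) = -3838229*(-6298145) = 24173722785205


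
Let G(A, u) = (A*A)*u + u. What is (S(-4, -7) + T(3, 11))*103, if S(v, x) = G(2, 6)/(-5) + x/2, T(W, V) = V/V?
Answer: -1751/2 ≈ -875.50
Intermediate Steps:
G(A, u) = u + u*A**2 (G(A, u) = A**2*u + u = u*A**2 + u = u + u*A**2)
T(W, V) = 1
S(v, x) = -6 + x/2 (S(v, x) = (6*(1 + 2**2))/(-5) + x/2 = (6*(1 + 4))*(-1/5) + x*(1/2) = (6*5)*(-1/5) + x/2 = 30*(-1/5) + x/2 = -6 + x/2)
(S(-4, -7) + T(3, 11))*103 = ((-6 + (1/2)*(-7)) + 1)*103 = ((-6 - 7/2) + 1)*103 = (-19/2 + 1)*103 = -17/2*103 = -1751/2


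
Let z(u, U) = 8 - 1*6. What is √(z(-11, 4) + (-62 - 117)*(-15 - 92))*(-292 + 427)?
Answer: 135*√19155 ≈ 18684.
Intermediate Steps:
z(u, U) = 2 (z(u, U) = 8 - 6 = 2)
√(z(-11, 4) + (-62 - 117)*(-15 - 92))*(-292 + 427) = √(2 + (-62 - 117)*(-15 - 92))*(-292 + 427) = √(2 - 179*(-107))*135 = √(2 + 19153)*135 = √19155*135 = 135*√19155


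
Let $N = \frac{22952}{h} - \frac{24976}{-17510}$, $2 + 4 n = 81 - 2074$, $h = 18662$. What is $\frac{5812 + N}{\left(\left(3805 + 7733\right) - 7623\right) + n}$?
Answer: $\frac{1900064647072}{1116333546825} \approx 1.7021$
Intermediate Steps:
$n = - \frac{1995}{4}$ ($n = - \frac{1}{2} + \frac{81 - 2074}{4} = - \frac{1}{2} + \frac{1}{4} \left(-1993\right) = - \frac{1}{2} - \frac{1993}{4} = - \frac{1995}{4} \approx -498.75$)
$N = \frac{216997908}{81692905}$ ($N = \frac{22952}{18662} - \frac{24976}{-17510} = 22952 \cdot \frac{1}{18662} - - \frac{12488}{8755} = \frac{11476}{9331} + \frac{12488}{8755} = \frac{216997908}{81692905} \approx 2.6563$)
$\frac{5812 + N}{\left(\left(3805 + 7733\right) - 7623\right) + n} = \frac{5812 + \frac{216997908}{81692905}}{\left(\left(3805 + 7733\right) - 7623\right) - \frac{1995}{4}} = \frac{475016161768}{81692905 \left(\left(11538 - 7623\right) - \frac{1995}{4}\right)} = \frac{475016161768}{81692905 \left(3915 - \frac{1995}{4}\right)} = \frac{475016161768}{81692905 \cdot \frac{13665}{4}} = \frac{475016161768}{81692905} \cdot \frac{4}{13665} = \frac{1900064647072}{1116333546825}$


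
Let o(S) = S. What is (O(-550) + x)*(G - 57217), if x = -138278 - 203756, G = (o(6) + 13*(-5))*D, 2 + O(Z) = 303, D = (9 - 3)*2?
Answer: 19794884025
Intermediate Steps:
D = 12 (D = 6*2 = 12)
O(Z) = 301 (O(Z) = -2 + 303 = 301)
G = -708 (G = (6 + 13*(-5))*12 = (6 - 65)*12 = -59*12 = -708)
x = -342034
(O(-550) + x)*(G - 57217) = (301 - 342034)*(-708 - 57217) = -341733*(-57925) = 19794884025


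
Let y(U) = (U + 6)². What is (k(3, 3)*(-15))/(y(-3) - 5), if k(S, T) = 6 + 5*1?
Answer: -165/4 ≈ -41.250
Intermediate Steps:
y(U) = (6 + U)²
k(S, T) = 11 (k(S, T) = 6 + 5 = 11)
(k(3, 3)*(-15))/(y(-3) - 5) = (11*(-15))/((6 - 3)² - 5) = -165/(3² - 5) = -165/(9 - 5) = -165/4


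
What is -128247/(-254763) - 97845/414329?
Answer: 9403055176/35185233009 ≈ 0.26724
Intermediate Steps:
-128247/(-254763) - 97845/414329 = -128247*(-1/254763) - 97845*1/414329 = 42749/84921 - 97845/414329 = 9403055176/35185233009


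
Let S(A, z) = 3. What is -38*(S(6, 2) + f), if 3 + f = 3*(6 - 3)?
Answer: -342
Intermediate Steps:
f = 6 (f = -3 + 3*(6 - 3) = -3 + 3*3 = -3 + 9 = 6)
-38*(S(6, 2) + f) = -38*(3 + 6) = -38*9 = -342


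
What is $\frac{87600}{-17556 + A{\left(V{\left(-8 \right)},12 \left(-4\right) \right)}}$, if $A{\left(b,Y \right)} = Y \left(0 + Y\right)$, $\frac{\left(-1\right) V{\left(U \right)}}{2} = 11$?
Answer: $- \frac{7300}{1271} \approx -5.7435$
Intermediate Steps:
$V{\left(U \right)} = -22$ ($V{\left(U \right)} = \left(-2\right) 11 = -22$)
$A{\left(b,Y \right)} = Y^{2}$ ($A{\left(b,Y \right)} = Y Y = Y^{2}$)
$\frac{87600}{-17556 + A{\left(V{\left(-8 \right)},12 \left(-4\right) \right)}} = \frac{87600}{-17556 + \left(12 \left(-4\right)\right)^{2}} = \frac{87600}{-17556 + \left(-48\right)^{2}} = \frac{87600}{-17556 + 2304} = \frac{87600}{-15252} = 87600 \left(- \frac{1}{15252}\right) = - \frac{7300}{1271}$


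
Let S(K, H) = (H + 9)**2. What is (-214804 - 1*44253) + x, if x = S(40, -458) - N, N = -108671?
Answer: 51215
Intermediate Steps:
S(K, H) = (9 + H)**2
x = 310272 (x = (9 - 458)**2 - 1*(-108671) = (-449)**2 + 108671 = 201601 + 108671 = 310272)
(-214804 - 1*44253) + x = (-214804 - 1*44253) + 310272 = (-214804 - 44253) + 310272 = -259057 + 310272 = 51215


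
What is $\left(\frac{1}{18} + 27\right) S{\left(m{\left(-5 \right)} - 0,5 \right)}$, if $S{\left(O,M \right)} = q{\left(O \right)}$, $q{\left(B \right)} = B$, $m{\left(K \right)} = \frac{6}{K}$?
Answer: $- \frac{487}{15} \approx -32.467$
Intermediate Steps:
$S{\left(O,M \right)} = O$
$\left(\frac{1}{18} + 27\right) S{\left(m{\left(-5 \right)} - 0,5 \right)} = \left(\frac{1}{18} + 27\right) \left(\frac{6}{-5} - 0\right) = \left(\frac{1}{18} + 27\right) \left(6 \left(- \frac{1}{5}\right) + 0\right) = \frac{487 \left(- \frac{6}{5} + 0\right)}{18} = \frac{487}{18} \left(- \frac{6}{5}\right) = - \frac{487}{15}$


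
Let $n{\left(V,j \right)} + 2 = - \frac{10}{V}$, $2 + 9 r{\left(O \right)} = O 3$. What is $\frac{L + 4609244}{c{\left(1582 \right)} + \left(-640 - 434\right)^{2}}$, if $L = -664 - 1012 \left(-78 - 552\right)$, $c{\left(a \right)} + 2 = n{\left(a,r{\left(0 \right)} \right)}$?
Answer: $\frac{4149696740}{912396347} \approx 4.5481$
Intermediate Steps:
$r{\left(O \right)} = - \frac{2}{9} + \frac{O}{3}$ ($r{\left(O \right)} = - \frac{2}{9} + \frac{O 3}{9} = - \frac{2}{9} + \frac{3 O}{9} = - \frac{2}{9} + \frac{O}{3}$)
$n{\left(V,j \right)} = -2 - \frac{10}{V}$
$c{\left(a \right)} = -4 - \frac{10}{a}$ ($c{\left(a \right)} = -2 - \left(2 + \frac{10}{a}\right) = -4 - \frac{10}{a}$)
$L = 636896$ ($L = -664 - -637560 = -664 + 637560 = 636896$)
$\frac{L + 4609244}{c{\left(1582 \right)} + \left(-640 - 434\right)^{2}} = \frac{636896 + 4609244}{\left(-4 - \frac{10}{1582}\right) + \left(-640 - 434\right)^{2}} = \frac{5246140}{\left(-4 - \frac{5}{791}\right) + \left(-1074\right)^{2}} = \frac{5246140}{\left(-4 - \frac{5}{791}\right) + 1153476} = \frac{5246140}{- \frac{3169}{791} + 1153476} = \frac{5246140}{\frac{912396347}{791}} = 5246140 \cdot \frac{791}{912396347} = \frac{4149696740}{912396347}$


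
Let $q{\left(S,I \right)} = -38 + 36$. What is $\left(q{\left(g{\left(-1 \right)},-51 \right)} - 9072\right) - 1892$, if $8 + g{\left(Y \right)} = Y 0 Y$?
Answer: $-10966$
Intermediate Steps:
$g{\left(Y \right)} = -8$ ($g{\left(Y \right)} = -8 + Y 0 Y = -8 + 0 Y = -8 + 0 = -8$)
$q{\left(S,I \right)} = -2$
$\left(q{\left(g{\left(-1 \right)},-51 \right)} - 9072\right) - 1892 = \left(-2 - 9072\right) - 1892 = -9074 - 1892 = -10966$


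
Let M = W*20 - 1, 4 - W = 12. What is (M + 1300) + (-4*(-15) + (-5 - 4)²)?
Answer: 1280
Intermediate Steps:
W = -8 (W = 4 - 1*12 = 4 - 12 = -8)
M = -161 (M = -8*20 - 1 = -160 - 1 = -161)
(M + 1300) + (-4*(-15) + (-5 - 4)²) = (-161 + 1300) + (-4*(-15) + (-5 - 4)²) = 1139 + (60 + (-9)²) = 1139 + (60 + 81) = 1139 + 141 = 1280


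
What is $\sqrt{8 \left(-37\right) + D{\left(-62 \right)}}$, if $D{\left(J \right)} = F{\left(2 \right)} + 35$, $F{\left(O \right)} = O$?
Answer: $i \sqrt{259} \approx 16.093 i$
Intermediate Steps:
$D{\left(J \right)} = 37$ ($D{\left(J \right)} = 2 + 35 = 37$)
$\sqrt{8 \left(-37\right) + D{\left(-62 \right)}} = \sqrt{8 \left(-37\right) + 37} = \sqrt{-296 + 37} = \sqrt{-259} = i \sqrt{259}$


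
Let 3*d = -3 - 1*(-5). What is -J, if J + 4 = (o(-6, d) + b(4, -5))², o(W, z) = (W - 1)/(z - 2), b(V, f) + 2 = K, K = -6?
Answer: -57/16 ≈ -3.5625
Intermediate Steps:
b(V, f) = -8 (b(V, f) = -2 - 6 = -8)
d = ⅔ (d = (-3 - 1*(-5))/3 = (-3 + 5)/3 = (⅓)*2 = ⅔ ≈ 0.66667)
o(W, z) = (-1 + W)/(-2 + z)
J = 57/16 (J = -4 + ((-1 - 6)/(-2 + ⅔) - 8)² = -4 + (-7/(-4/3) - 8)² = -4 + (-¾*(-7) - 8)² = -4 + (21/4 - 8)² = -4 + (-11/4)² = -4 + 121/16 = 57/16 ≈ 3.5625)
-J = -1*57/16 = -57/16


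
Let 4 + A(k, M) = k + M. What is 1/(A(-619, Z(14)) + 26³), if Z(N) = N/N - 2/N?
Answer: 7/118677 ≈ 5.8984e-5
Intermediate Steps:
Z(N) = 1 - 2/N
A(k, M) = -4 + M + k (A(k, M) = -4 + (k + M) = -4 + (M + k) = -4 + M + k)
1/(A(-619, Z(14)) + 26³) = 1/((-4 + (-2 + 14)/14 - 619) + 26³) = 1/((-4 + (1/14)*12 - 619) + 17576) = 1/((-4 + 6/7 - 619) + 17576) = 1/(-4355/7 + 17576) = 1/(118677/7) = 7/118677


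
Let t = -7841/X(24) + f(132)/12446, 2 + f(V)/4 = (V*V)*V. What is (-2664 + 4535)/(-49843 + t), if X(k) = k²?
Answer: -6706502208/176058875375 ≈ -0.038092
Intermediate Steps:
f(V) = -8 + 4*V³ (f(V) = -8 + 4*((V*V)*V) = -8 + 4*(V²*V) = -8 + 4*V³)
t = 2600766289/3584448 (t = -7841/(24²) + (-8 + 4*132³)/12446 = -7841/576 + (-8 + 4*2299968)*(1/12446) = -7841*1/576 + (-8 + 9199872)*(1/12446) = -7841/576 + 9199864*(1/12446) = -7841/576 + 4599932/6223 = 2600766289/3584448 ≈ 725.57)
(-2664 + 4535)/(-49843 + t) = (-2664 + 4535)/(-49843 + 2600766289/3584448) = 1871/(-176058875375/3584448) = 1871*(-3584448/176058875375) = -6706502208/176058875375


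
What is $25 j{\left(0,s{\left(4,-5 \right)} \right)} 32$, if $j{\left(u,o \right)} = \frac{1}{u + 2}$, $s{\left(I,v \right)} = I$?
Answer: $400$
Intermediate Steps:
$j{\left(u,o \right)} = \frac{1}{2 + u}$
$25 j{\left(0,s{\left(4,-5 \right)} \right)} 32 = \frac{25}{2 + 0} \cdot 32 = \frac{25}{2} \cdot 32 = 400$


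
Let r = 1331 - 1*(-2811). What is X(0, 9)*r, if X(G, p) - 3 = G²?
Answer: 12426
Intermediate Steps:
X(G, p) = 3 + G²
r = 4142 (r = 1331 + 2811 = 4142)
X(0, 9)*r = (3 + 0²)*4142 = (3 + 0)*4142 = 3*4142 = 12426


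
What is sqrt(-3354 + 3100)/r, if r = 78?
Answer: I*sqrt(254)/78 ≈ 0.20433*I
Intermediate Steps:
sqrt(-3354 + 3100)/r = sqrt(-3354 + 3100)/78 = sqrt(-254)*(1/78) = (I*sqrt(254))*(1/78) = I*sqrt(254)/78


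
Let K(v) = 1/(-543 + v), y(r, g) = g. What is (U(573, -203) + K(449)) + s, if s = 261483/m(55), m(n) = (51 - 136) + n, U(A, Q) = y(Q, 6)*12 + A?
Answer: -1896711/235 ≈ -8071.1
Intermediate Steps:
U(A, Q) = 72 + A (U(A, Q) = 6*12 + A = 72 + A)
m(n) = -85 + n
s = -87161/10 (s = 261483/(-85 + 55) = 261483/(-30) = 261483*(-1/30) = -87161/10 ≈ -8716.1)
(U(573, -203) + K(449)) + s = ((72 + 573) + 1/(-543 + 449)) - 87161/10 = (645 + 1/(-94)) - 87161/10 = (645 - 1/94) - 87161/10 = 60629/94 - 87161/10 = -1896711/235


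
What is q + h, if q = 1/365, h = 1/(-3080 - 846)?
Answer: 3561/1432990 ≈ 0.0024850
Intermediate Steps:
h = -1/3926 (h = 1/(-3926) = -1/3926 ≈ -0.00025471)
q = 1/365 ≈ 0.0027397
q + h = 1/365 - 1/3926 = 3561/1432990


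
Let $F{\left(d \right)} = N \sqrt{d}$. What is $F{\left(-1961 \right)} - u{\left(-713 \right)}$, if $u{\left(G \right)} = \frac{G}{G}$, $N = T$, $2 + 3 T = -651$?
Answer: $-1 - \frac{653 i \sqrt{1961}}{3} \approx -1.0 - 9639.0 i$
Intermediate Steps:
$T = - \frac{653}{3}$ ($T = - \frac{2}{3} + \frac{1}{3} \left(-651\right) = - \frac{2}{3} - 217 = - \frac{653}{3} \approx -217.67$)
$N = - \frac{653}{3} \approx -217.67$
$F{\left(d \right)} = - \frac{653 \sqrt{d}}{3}$
$u{\left(G \right)} = 1$
$F{\left(-1961 \right)} - u{\left(-713 \right)} = - \frac{653 \sqrt{-1961}}{3} - 1 = - \frac{653 i \sqrt{1961}}{3} - 1 = -1 - \frac{653 i \sqrt{1961}}{3}$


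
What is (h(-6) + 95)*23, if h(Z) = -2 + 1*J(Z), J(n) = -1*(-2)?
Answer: 2185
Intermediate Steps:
J(n) = 2
h(Z) = 0 (h(Z) = -2 + 1*2 = -2 + 2 = 0)
(h(-6) + 95)*23 = (0 + 95)*23 = 95*23 = 2185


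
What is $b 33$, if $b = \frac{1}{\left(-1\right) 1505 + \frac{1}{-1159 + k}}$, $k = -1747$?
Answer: $- \frac{95898}{4373531} \approx -0.021927$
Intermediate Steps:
$b = - \frac{2906}{4373531}$ ($b = \frac{1}{\left(-1\right) 1505 + \frac{1}{-1159 - 1747}} = \frac{1}{-1505 + \frac{1}{-2906}} = \frac{1}{-1505 - \frac{1}{2906}} = \frac{1}{- \frac{4373531}{2906}} = - \frac{2906}{4373531} \approx -0.00066445$)
$b 33 = \left(- \frac{2906}{4373531}\right) 33 = - \frac{95898}{4373531}$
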